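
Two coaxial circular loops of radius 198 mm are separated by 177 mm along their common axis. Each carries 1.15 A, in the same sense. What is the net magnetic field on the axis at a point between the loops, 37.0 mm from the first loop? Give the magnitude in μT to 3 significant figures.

Each loop contributes B = μ₀IR²/[2(R²+z²)^(3/2)] on the axis, with z measured from that loop.
Loop 1 (z = 0.037 m): B₁ = 3.47×10⁻⁶ T. Loop 2 (z = 0.14 m): B₂ = 1.99×10⁻⁶ T.
The fields add: B = B₁ + B₂ = 5.45×10⁻⁶ T.

B ≈ 5.45 μT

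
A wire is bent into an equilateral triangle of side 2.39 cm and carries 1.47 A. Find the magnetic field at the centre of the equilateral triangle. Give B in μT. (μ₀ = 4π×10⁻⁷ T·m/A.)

B ≈ 111 μT

Each side is a finite straight segment at perpendicular distance d = a/(2 tan(π/3)) = 0.006899 m from the centre, with end-angles ±π/3.
One side contributes B₁ = (μ₀I/4πd)·2 sin(π/3) = 3.69×10⁻⁵ T.
All 3 sides add in the same direction: B = 3 × 3.69×10⁻⁵ = 1.11×10⁻⁴ T.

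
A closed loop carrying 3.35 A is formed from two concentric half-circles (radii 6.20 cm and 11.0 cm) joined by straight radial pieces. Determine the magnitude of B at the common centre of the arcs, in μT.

B ≈ 7.41 μT

The radial connectors point toward the centre, so dl × r̂ = 0 and they contribute nothing.
Each semicircle gives μ₀I/(4R): inner arc 1.70×10⁻⁵ T, outer arc 9.57×10⁻⁶ T.
The two arcs carry current in opposite angular senses, so their fields oppose: B = |1.70×10⁻⁵ − 9.57×10⁻⁶| = 7.41×10⁻⁶ T.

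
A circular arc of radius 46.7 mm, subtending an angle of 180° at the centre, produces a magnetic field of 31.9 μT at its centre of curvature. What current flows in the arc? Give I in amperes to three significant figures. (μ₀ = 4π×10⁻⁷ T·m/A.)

For a circular arc, B = μ₀Iφ/(4πR) with φ in radians; here φ = 3.142 rad.
So I = 4πRB/(μ₀φ) = 4π × 0.0467 × 3.19×10⁻⁵ / (4π×10⁻⁷ × 3.142) = 4.74 A.

I ≈ 4.74 A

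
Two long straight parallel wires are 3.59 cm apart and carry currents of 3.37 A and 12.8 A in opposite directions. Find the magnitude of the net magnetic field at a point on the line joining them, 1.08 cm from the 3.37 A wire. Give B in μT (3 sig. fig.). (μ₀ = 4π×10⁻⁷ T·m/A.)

B ≈ 164 μT

Each long wire gives B = μ₀I/(2πd). Distances are d₁ = 0.0108 m and d₂ = 0.0251 m.
B₁ = 6.24×10⁻⁵ T, B₂ = 1.02×10⁻⁴ T.
Between antiparallel currents both contributions point the same way, so they add. B = B₁ + B₂ = 6.24×10⁻⁵ + 1.02×10⁻⁴ = 1.64×10⁻⁴ T.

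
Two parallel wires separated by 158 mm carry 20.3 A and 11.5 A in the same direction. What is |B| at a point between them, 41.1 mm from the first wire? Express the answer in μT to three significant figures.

B ≈ 79.1 μT

Each long wire gives B = μ₀I/(2πd). Distances are d₁ = 0.0411 m and d₂ = 0.1169 m.
B₁ = 9.88×10⁻⁵ T, B₂ = 1.97×10⁻⁵ T.
Between parallel currents the two contributions point in opposite directions, so they subtract. B = |B₁ − B₂| = |9.88×10⁻⁵ − 1.97×10⁻⁵| = 7.91×10⁻⁵ T.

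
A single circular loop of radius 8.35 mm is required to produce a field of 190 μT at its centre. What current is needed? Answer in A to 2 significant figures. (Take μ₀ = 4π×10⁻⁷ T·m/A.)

I ≈ 2.5 A

At the centre of a circular loop B = μ₀I/(2R), so I = 2RB/μ₀.
With R = 0.00835 m, I = 2 × 0.00835 × 1.90×10⁻⁴ / (4π×10⁻⁷) = 2.52 A.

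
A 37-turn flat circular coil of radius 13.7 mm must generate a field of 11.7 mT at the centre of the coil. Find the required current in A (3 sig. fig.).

For an N-turn coil, B = Nμ₀I/(2R) with R = 0.0137 m, so I = 2RB/(Nμ₀) = 2 × 0.0137 × 1.17×10⁻² / (37 × 4π×10⁻⁷) = 6.89 A.

I ≈ 6.89 A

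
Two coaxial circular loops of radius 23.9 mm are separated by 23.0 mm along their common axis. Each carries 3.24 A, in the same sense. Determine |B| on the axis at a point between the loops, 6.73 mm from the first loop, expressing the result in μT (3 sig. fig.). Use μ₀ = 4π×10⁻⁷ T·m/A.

B ≈ 124 μT

Each loop contributes B = μ₀IR²/[2(R²+z²)^(3/2)] on the axis, with z measured from that loop.
Loop 1 (z = 0.00673 m): B₁ = 7.60×10⁻⁵ T. Loop 2 (z = 0.01627 m): B₂ = 4.81×10⁻⁵ T.
The fields add: B = B₁ + B₂ = 1.24×10⁻⁴ T.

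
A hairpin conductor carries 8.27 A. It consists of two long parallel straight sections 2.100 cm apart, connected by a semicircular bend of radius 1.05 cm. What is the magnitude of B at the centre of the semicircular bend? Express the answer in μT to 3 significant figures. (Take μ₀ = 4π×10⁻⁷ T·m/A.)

The semicircular arc contributes B_arc = μ₀I·π/(4πR) = μ₀I/(4R) = 2.47×10⁻⁴ T.
Each semi-infinite lead is at perpendicular distance R = 0.0105 m from the centre, with the perpendicular foot at its near end, so it contributes μ₀I/(4πR); both point the same way, together 1.58×10⁻⁴ T.
Arc and leads all point the same direction: B = 2.47×10⁻⁴ + 1.58×10⁻⁴ = 4.05×10⁻⁴ T.

B ≈ 405 μT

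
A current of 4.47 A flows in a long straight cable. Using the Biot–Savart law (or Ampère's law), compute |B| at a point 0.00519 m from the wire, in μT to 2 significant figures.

B ≈ 170 μT

For an infinitely long straight wire, B = μ₀I/(2πd).
B = (4π×10⁻⁷ × 4.47) / (2π × 0.00519) = 1.72×10⁻⁴ T.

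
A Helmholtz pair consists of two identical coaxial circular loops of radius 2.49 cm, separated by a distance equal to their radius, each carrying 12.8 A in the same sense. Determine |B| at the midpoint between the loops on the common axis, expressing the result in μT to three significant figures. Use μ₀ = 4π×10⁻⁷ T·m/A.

Each loop contributes B = μ₀IR²/[2(R²+z²)^(3/2)] on the axis, with z measured from that loop.
Loop 1 (z = 0.01245 m): B₁ = 2.31×10⁻⁴ T. Loop 2 (z = 0.01245 m): B₂ = 2.31×10⁻⁴ T.
The fields add: B = B₁ + B₂ = 4.62×10⁻⁴ T.

B ≈ 462 μT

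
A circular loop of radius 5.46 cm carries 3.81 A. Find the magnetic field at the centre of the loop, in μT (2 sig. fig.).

B ≈ 44 μT

At the centre of a circular loop the Biot–Savart law gives B = μ₀I/(2R).
B = (4π×10⁻⁷ × 3.81) / (2 × 0.0546) = 4.38×10⁻⁵ T.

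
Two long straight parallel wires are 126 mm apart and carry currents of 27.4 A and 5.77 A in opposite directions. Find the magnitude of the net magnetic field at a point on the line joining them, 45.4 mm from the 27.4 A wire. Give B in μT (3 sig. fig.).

Each long wire gives B = μ₀I/(2πd). Distances are d₁ = 0.0454 m and d₂ = 0.0806 m.
B₁ = 1.21×10⁻⁴ T, B₂ = 1.43×10⁻⁵ T.
Between antiparallel currents both contributions point the same way, so they add. B = B₁ + B₂ = 1.21×10⁻⁴ + 1.43×10⁻⁵ = 1.35×10⁻⁴ T.

B ≈ 135 μT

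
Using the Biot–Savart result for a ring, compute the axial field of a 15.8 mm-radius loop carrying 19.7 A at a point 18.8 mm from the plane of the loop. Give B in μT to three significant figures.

B ≈ 209 μT

On the axis of a circular loop, B = μ₀IR² / [2(R²+z²)^(3/2)].
R² + z² = (0.0158)² + (0.0188)² = 0.0006031 m², and (R²+z²)^(3/2) = 1.48×10⁻⁵ m³.
B = (4π×10⁻⁷ × 19.7 × 0.0002496) / (2 × 1.48×10⁻⁵) = 2.09×10⁻⁴ T.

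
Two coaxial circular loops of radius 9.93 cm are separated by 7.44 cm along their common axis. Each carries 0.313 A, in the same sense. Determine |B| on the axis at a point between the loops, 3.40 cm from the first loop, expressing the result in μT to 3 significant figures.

B ≈ 3.25 μT

Each loop contributes B = μ₀IR²/[2(R²+z²)^(3/2)] on the axis, with z measured from that loop.
Loop 1 (z = 0.034 m): B₁ = 1.68×10⁻⁶ T. Loop 2 (z = 0.0404 m): B₂ = 1.57×10⁻⁶ T.
The fields add: B = B₁ + B₂ = 3.25×10⁻⁶ T.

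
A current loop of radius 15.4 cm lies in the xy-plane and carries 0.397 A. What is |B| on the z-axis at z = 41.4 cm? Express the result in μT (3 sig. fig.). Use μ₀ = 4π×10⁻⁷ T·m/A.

On the axis of a circular loop, B = μ₀IR² / [2(R²+z²)^(3/2)].
R² + z² = (0.154)² + (0.414)² = 0.1951 m², and (R²+z²)^(3/2) = 8.62×10⁻² m³.
B = (4π×10⁻⁷ × 0.397 × 0.02372) / (2 × 8.62×10⁻²) = 6.86×10⁻⁸ T.

B ≈ 0.0686 μT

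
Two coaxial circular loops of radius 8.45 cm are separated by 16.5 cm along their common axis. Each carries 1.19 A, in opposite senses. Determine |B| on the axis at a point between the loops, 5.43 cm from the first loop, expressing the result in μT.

B ≈ 3.29 μT

Each loop contributes B = μ₀IR²/[2(R²+z²)^(3/2)] on the axis, with z measured from that loop.
Loop 1 (z = 0.0543 m): B₁ = 5.27×10⁻⁶ T. Loop 2 (z = 0.1107 m): B₂ = 1.98×10⁻⁶ T.
The fields oppose: B = |B₁ − B₂| = 3.29×10⁻⁶ T.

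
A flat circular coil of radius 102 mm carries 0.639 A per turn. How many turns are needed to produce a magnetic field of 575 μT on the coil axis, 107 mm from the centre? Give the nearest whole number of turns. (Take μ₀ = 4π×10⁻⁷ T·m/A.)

For an N-turn coil, B = Nμ₀IR²/[2(R²+z²)^(3/2)]. A single turn gives B₁ = 1.29×10⁻⁶ T with R = 0.102 m, z = 0.107 m.
N = B/B₁ = 5.75×10⁻⁴ / 1.29×10⁻⁶ = 444.69.

N = 445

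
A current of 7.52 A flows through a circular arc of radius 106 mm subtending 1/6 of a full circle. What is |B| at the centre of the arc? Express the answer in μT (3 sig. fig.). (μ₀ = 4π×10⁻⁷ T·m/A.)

B ≈ 7.43 μT

The Biot–Savart field of a circular arc at its centre is B = μ₀Iφ/(4πR), with φ = 1.047 rad.
B = (4π×10⁻⁷ × 7.52 × 1.047) / (4π × 0.106) = 7.43×10⁻⁶ T.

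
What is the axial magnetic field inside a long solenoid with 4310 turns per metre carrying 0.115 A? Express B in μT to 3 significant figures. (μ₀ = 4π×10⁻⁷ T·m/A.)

B ≈ 623 μT

Inside a long solenoid, B = μ₀nI with n = 4310 turns/m.
B = 4π×10⁻⁷ × 4310 × 0.115 = 6.23×10⁻⁴ T.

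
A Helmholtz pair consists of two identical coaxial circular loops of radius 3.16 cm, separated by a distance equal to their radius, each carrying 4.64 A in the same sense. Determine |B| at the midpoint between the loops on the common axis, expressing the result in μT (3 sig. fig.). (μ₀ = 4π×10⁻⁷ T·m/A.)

B ≈ 132 μT

Each loop contributes B = μ₀IR²/[2(R²+z²)^(3/2)] on the axis, with z measured from that loop.
Loop 1 (z = 0.0158 m): B₁ = 6.60×10⁻⁵ T. Loop 2 (z = 0.0158 m): B₂ = 6.60×10⁻⁵ T.
The fields add: B = B₁ + B₂ = 1.32×10⁻⁴ T.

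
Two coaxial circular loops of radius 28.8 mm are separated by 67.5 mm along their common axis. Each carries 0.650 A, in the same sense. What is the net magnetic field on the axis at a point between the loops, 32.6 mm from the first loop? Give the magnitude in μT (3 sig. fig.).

Each loop contributes B = μ₀IR²/[2(R²+z²)^(3/2)] on the axis, with z measured from that loop.
Loop 1 (z = 0.0326 m): B₁ = 4.12×10⁻⁶ T. Loop 2 (z = 0.0349 m): B₂ = 3.66×10⁻⁶ T.
The fields add: B = B₁ + B₂ = 7.77×10⁻⁶ T.

B ≈ 7.77 μT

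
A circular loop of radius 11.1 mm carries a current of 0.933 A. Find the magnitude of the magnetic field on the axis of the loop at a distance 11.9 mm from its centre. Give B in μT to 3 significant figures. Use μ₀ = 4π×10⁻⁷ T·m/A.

On the axis of a circular loop, B = μ₀IR² / [2(R²+z²)^(3/2)].
R² + z² = (0.0111)² + (0.0119)² = 0.0002648 m², and (R²+z²)^(3/2) = 4.31×10⁻⁶ m³.
B = (4π×10⁻⁷ × 0.933 × 0.0001232) / (2 × 4.31×10⁻⁶) = 1.68×10⁻⁵ T.

B ≈ 16.8 μT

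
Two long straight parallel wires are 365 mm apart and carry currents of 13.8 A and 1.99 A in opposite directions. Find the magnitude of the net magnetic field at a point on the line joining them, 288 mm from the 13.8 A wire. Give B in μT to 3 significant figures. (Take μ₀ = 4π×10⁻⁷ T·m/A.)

B ≈ 14.8 μT

Each long wire gives B = μ₀I/(2πd). Distances are d₁ = 0.288 m and d₂ = 0.077 m.
B₁ = 9.58×10⁻⁶ T, B₂ = 5.17×10⁻⁶ T.
Between antiparallel currents both contributions point the same way, so they add. B = B₁ + B₂ = 9.58×10⁻⁶ + 5.17×10⁻⁶ = 1.48×10⁻⁵ T.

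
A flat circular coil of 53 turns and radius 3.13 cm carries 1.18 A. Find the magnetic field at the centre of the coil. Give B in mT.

B ≈ 1.26 mT

For an N-turn flat coil, B = Nμ₀I/(2R) with R = 0.0313 m.
B = 53 × 2.37×10⁻⁵ T = 1.26×10⁻³ T.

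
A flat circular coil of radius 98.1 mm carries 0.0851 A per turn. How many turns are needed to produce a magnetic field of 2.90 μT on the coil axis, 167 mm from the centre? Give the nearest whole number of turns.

For an N-turn coil, B = Nμ₀IR²/[2(R²+z²)^(3/2)]. A single turn gives B₁ = 7.08×10⁻⁸ T with R = 0.0981 m, z = 0.167 m.
N = B/B₁ = 2.90×10⁻⁶ / 7.08×10⁻⁸ = 40.95.

N = 41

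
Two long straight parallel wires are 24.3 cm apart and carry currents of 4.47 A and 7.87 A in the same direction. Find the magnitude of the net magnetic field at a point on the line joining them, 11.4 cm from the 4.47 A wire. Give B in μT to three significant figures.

B ≈ 4.36 μT

Each long wire gives B = μ₀I/(2πd). Distances are d₁ = 0.114 m and d₂ = 0.129 m.
B₁ = 7.84×10⁻⁶ T, B₂ = 1.22×10⁻⁵ T.
Between parallel currents the two contributions point in opposite directions, so they subtract. B = |B₁ − B₂| = |7.84×10⁻⁶ − 1.22×10⁻⁵| = 4.36×10⁻⁶ T.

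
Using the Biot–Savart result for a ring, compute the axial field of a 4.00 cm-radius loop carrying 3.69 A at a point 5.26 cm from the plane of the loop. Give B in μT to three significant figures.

B ≈ 12.9 μT

On the axis of a circular loop, B = μ₀IR² / [2(R²+z²)^(3/2)].
R² + z² = (0.04)² + (0.0526)² = 0.004367 m², and (R²+z²)^(3/2) = 2.89×10⁻⁴ m³.
B = (4π×10⁻⁷ × 3.69 × 0.0016) / (2 × 2.89×10⁻⁴) = 1.29×10⁻⁵ T.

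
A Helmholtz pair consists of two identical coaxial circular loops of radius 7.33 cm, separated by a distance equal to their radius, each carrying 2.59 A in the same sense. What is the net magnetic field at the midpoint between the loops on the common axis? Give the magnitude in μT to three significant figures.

Each loop contributes B = μ₀IR²/[2(R²+z²)^(3/2)] on the axis, with z measured from that loop.
Loop 1 (z = 0.03665 m): B₁ = 1.59×10⁻⁵ T. Loop 2 (z = 0.03665 m): B₂ = 1.59×10⁻⁵ T.
The fields add: B = B₁ + B₂ = 3.18×10⁻⁵ T.

B ≈ 31.8 μT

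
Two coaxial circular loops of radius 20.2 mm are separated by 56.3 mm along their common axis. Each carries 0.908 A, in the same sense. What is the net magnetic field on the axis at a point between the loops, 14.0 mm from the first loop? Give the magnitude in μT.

B ≈ 17.9 μT

Each loop contributes B = μ₀IR²/[2(R²+z²)^(3/2)] on the axis, with z measured from that loop.
Loop 1 (z = 0.014 m): B₁ = 1.57×10⁻⁵ T. Loop 2 (z = 0.0423 m): B₂ = 2.26×10⁻⁶ T.
The fields add: B = B₁ + B₂ = 1.79×10⁻⁵ T.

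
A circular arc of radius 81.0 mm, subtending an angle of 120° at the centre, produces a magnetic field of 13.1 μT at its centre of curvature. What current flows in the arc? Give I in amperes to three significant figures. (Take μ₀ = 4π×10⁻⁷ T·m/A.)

I ≈ 5.07 A

For a circular arc, B = μ₀Iφ/(4πR) with φ in radians; here φ = 2.094 rad.
So I = 4πRB/(μ₀φ) = 4π × 0.081 × 1.31×10⁻⁵ / (4π×10⁻⁷ × 2.094) = 5.07 A.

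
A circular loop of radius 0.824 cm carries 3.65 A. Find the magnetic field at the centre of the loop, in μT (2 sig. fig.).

B ≈ 280 μT

At the centre of a circular loop the Biot–Savart law gives B = μ₀I/(2R).
B = (4π×10⁻⁷ × 3.65) / (2 × 0.00824) = 2.78×10⁻⁴ T.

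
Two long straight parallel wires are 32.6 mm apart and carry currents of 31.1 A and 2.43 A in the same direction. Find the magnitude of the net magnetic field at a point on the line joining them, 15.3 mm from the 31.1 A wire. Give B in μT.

B ≈ 378 μT

Each long wire gives B = μ₀I/(2πd). Distances are d₁ = 0.0153 m and d₂ = 0.0173 m.
B₁ = 4.07×10⁻⁴ T, B₂ = 2.81×10⁻⁵ T.
Between parallel currents the two contributions point in opposite directions, so they subtract. B = |B₁ − B₂| = |4.07×10⁻⁴ − 2.81×10⁻⁵| = 3.78×10⁻⁴ T.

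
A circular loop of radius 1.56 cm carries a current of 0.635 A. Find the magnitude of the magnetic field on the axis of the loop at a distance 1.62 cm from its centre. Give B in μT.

B ≈ 8.54 μT

On the axis of a circular loop, B = μ₀IR² / [2(R²+z²)^(3/2)].
R² + z² = (0.0156)² + (0.0162)² = 0.0005058 m², and (R²+z²)^(3/2) = 1.14×10⁻⁵ m³.
B = (4π×10⁻⁷ × 0.635 × 0.0002434) / (2 × 1.14×10⁻⁵) = 8.54×10⁻⁶ T.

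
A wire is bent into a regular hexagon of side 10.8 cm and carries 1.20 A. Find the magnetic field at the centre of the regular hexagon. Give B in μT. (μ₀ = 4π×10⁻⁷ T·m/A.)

Each side is a finite straight segment at perpendicular distance d = a/(2 tan(π/6)) = 0.09353 m from the centre, with end-angles ±π/6.
One side contributes B₁ = (μ₀I/4πd)·2 sin(π/6) = 1.28×10⁻⁶ T.
All 6 sides add in the same direction: B = 6 × 1.28×10⁻⁶ = 7.70×10⁻⁶ T.

B ≈ 7.70 μT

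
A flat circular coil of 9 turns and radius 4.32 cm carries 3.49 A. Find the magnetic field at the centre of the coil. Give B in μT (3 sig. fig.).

B ≈ 457 μT

For an N-turn flat coil, B = Nμ₀I/(2R) with R = 0.0432 m.
B = 9 × 5.08×10⁻⁵ T = 4.57×10⁻⁴ T.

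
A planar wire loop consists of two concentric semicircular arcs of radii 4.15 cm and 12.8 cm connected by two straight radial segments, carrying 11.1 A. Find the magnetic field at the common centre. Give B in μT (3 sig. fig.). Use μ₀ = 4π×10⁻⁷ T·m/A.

B ≈ 56.8 μT

The radial connectors point toward the centre, so dl × r̂ = 0 and they contribute nothing.
Each semicircle gives μ₀I/(4R): inner arc 8.40×10⁻⁵ T, outer arc 2.72×10⁻⁵ T.
The two arcs carry current in opposite angular senses, so their fields oppose: B = |8.40×10⁻⁵ − 2.72×10⁻⁵| = 5.68×10⁻⁵ T.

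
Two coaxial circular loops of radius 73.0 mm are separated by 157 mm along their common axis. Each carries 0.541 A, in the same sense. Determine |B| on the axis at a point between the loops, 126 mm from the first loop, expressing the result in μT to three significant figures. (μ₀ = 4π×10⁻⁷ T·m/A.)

B ≈ 4.22 μT

Each loop contributes B = μ₀IR²/[2(R²+z²)^(3/2)] on the axis, with z measured from that loop.
Loop 1 (z = 0.126 m): B₁ = 5.87×10⁻⁷ T. Loop 2 (z = 0.031 m): B₂ = 3.63×10⁻⁶ T.
The fields add: B = B₁ + B₂ = 4.22×10⁻⁶ T.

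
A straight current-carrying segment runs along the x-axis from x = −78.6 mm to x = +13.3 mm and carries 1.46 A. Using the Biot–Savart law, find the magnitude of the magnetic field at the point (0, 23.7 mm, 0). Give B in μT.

B ≈ 8.91 μT

For a finite straight segment, B = (μ₀I/4πd)(sinθ₁ + sinθ₂), where θ₁, θ₂ are the angles from the perpendicular to each end.
The perpendicular distance is d = 0.0237 m; the end-offsets along the wire are a = 0.0786 m and b = 0.0133 m.
sinθ₁ = 0.0786/√(0.0786²+0.0237²) = 0.9574; sinθ₂ = 0.0133/√(0.0133²+0.0237²) = 0.4894.
B = (4π×10⁻⁷ × 1.46) / (4π × 0.0237) × (0.9574 + 0.4894) = 8.91×10⁻⁶ T.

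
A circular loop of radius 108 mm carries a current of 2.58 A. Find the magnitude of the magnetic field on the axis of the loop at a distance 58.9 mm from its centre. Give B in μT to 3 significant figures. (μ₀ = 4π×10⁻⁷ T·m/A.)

B ≈ 10.2 μT

On the axis of a circular loop, B = μ₀IR² / [2(R²+z²)^(3/2)].
R² + z² = (0.108)² + (0.0589)² = 0.01513 m², and (R²+z²)^(3/2) = 1.86×10⁻³ m³.
B = (4π×10⁻⁷ × 2.58 × 0.01166) / (2 × 1.86×10⁻³) = 1.02×10⁻⁵ T.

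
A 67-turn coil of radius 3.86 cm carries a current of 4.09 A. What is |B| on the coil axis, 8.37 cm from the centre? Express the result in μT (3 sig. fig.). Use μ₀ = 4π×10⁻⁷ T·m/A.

B ≈ 328 μT

For an N-turn flat coil, B = Nμ₀IR²/[2(R²+z²)^(3/2)] with R = 0.0386 m, z = 0.0837 m.
B = 67 × 4.89×10⁻⁶ T = 3.28×10⁻⁴ T.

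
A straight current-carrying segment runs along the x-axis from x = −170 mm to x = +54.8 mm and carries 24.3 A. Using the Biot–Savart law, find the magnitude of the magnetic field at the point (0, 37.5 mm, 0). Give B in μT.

B ≈ 117 μT

For a finite straight segment, B = (μ₀I/4πd)(sinθ₁ + sinθ₂), where θ₁, θ₂ are the angles from the perpendicular to each end.
The perpendicular distance is d = 0.0375 m; the end-offsets along the wire are a = 0.17 m and b = 0.0548 m.
sinθ₁ = 0.17/√(0.17²+0.0375²) = 0.9765; sinθ₂ = 0.0548/√(0.0548²+0.0375²) = 0.8253.
B = (4π×10⁻⁷ × 24.3) / (4π × 0.0375) × (0.9765 + 0.8253) = 1.17×10⁻⁴ T.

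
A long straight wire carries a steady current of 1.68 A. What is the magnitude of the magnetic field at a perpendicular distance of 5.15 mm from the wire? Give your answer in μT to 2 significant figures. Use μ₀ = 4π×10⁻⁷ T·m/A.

For an infinitely long straight wire, B = μ₀I/(2πd).
B = (4π×10⁻⁷ × 1.68) / (2π × 0.00515) = 6.52×10⁻⁵ T.

B ≈ 65 μT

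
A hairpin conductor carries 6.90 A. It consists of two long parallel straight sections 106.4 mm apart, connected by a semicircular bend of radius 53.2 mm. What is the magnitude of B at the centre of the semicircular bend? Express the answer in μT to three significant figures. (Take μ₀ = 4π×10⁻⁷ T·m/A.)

B ≈ 66.7 μT

The semicircular arc contributes B_arc = μ₀I·π/(4πR) = μ₀I/(4R) = 4.07×10⁻⁵ T.
Each semi-infinite lead is at perpendicular distance R = 0.0532 m from the centre, with the perpendicular foot at its near end, so it contributes μ₀I/(4πR); both point the same way, together 2.59×10⁻⁵ T.
Arc and leads all point the same direction: B = 4.07×10⁻⁵ + 2.59×10⁻⁵ = 6.67×10⁻⁵ T.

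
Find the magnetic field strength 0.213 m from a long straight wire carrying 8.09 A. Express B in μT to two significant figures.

B ≈ 7.6 μT

For an infinitely long straight wire, B = μ₀I/(2πd).
B = (4π×10⁻⁷ × 8.09) / (2π × 0.213) = 7.60×10⁻⁶ T.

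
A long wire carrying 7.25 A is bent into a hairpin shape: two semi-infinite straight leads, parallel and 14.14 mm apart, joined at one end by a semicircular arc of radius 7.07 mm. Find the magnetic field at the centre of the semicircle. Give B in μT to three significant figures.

The semicircular arc contributes B_arc = μ₀I·π/(4πR) = μ₀I/(4R) = 3.22×10⁻⁴ T.
Each semi-infinite lead is at perpendicular distance R = 0.00707 m from the centre, with the perpendicular foot at its near end, so it contributes μ₀I/(4πR); both point the same way, together 2.05×10⁻⁴ T.
Arc and leads all point the same direction: B = 3.22×10⁻⁴ + 2.05×10⁻⁴ = 5.27×10⁻⁴ T.

B ≈ 527 μT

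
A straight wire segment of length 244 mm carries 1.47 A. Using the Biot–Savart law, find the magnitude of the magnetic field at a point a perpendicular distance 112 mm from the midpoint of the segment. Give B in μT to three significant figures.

B ≈ 1.93 μT

For a finite straight segment, B = (μ₀I/4πd)(sinθ₁ + sinθ₂), where θ₁, θ₂ are the angles from the perpendicular to each end.
The perpendicular from the point meets the wire at its midpoint, so each end is L/2 = 0.122 m away along the wire.
sinθ₁ = 0.122/√(0.122²+0.112²) = 0.7367; sinθ₂ = 0.122/√(0.122²+0.112²) = 0.7367.
B = (4π×10⁻⁷ × 1.47) / (4π × 0.112) × (0.7367 + 0.7367) = 1.93×10⁻⁶ T.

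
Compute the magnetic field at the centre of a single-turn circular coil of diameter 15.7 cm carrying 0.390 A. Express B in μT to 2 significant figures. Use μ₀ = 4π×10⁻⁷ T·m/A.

At the centre of a circular loop the Biot–Savart law gives B = μ₀I/(2R) (so R = 0.0785 m).
B = (4π×10⁻⁷ × 0.390) / (2 × 0.0785) = 3.12×10⁻⁶ T.

B ≈ 3.1 μT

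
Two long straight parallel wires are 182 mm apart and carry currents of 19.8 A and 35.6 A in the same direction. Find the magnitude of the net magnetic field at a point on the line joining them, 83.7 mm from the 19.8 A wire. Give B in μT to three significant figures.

B ≈ 25.1 μT

Each long wire gives B = μ₀I/(2πd). Distances are d₁ = 0.0837 m and d₂ = 0.0983 m.
B₁ = 4.73×10⁻⁵ T, B₂ = 7.24×10⁻⁵ T.
Between parallel currents the two contributions point in opposite directions, so they subtract. B = |B₁ − B₂| = |4.73×10⁻⁵ − 7.24×10⁻⁵| = 2.51×10⁻⁵ T.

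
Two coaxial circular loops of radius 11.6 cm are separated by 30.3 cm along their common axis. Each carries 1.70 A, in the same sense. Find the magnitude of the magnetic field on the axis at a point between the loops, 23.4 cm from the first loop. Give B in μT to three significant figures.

B ≈ 6.65 μT

Each loop contributes B = μ₀IR²/[2(R²+z²)^(3/2)] on the axis, with z measured from that loop.
Loop 1 (z = 0.234 m): B₁ = 8.07×10⁻⁷ T. Loop 2 (z = 0.069 m): B₂ = 5.85×10⁻⁶ T.
The fields add: B = B₁ + B₂ = 6.65×10⁻⁶ T.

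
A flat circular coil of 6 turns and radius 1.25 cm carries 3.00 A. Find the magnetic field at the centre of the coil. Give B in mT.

B ≈ 0.905 mT

For an N-turn flat coil, B = Nμ₀I/(2R) with R = 0.0125 m.
B = 6 × 1.51×10⁻⁴ T = 9.05×10⁻⁴ T.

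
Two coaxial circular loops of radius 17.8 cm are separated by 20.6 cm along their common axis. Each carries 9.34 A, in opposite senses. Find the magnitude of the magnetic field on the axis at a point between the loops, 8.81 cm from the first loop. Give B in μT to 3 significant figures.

B ≈ 4.63 μT

Each loop contributes B = μ₀IR²/[2(R²+z²)^(3/2)] on the axis, with z measured from that loop.
Loop 1 (z = 0.0881 m): B₁ = 2.37×10⁻⁵ T. Loop 2 (z = 0.1179 m): B₂ = 1.91×10⁻⁵ T.
The fields oppose: B = |B₁ − B₂| = 4.63×10⁻⁶ T.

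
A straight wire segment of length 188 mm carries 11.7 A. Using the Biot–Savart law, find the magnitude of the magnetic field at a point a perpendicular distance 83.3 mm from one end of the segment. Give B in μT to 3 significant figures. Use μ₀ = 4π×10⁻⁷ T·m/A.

B ≈ 12.8 μT

For a finite straight segment, B = (μ₀I/4πd)(sinθ₁ + sinθ₂), where θ₁, θ₂ are the angles from the perpendicular to each end.
The perpendicular foot is at one end, so the two end-offsets along the wire are 0 and L = 0.188 m.
sinθ₁ = 0/√(0²+0.0833²) = 0.0000; sinθ₂ = 0.188/√(0.188²+0.0833²) = 0.9143.
B = (4π×10⁻⁷ × 11.7) / (4π × 0.0833) × (0.0000 + 0.9143) = 1.28×10⁻⁵ T.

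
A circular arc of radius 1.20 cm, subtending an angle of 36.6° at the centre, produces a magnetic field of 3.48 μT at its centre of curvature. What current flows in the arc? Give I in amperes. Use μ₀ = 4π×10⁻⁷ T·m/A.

For a circular arc, B = μ₀Iφ/(4πR) with φ in radians; here φ = 0.6388 rad.
So I = 4πRB/(μ₀φ) = 4π × 0.012 × 3.48×10⁻⁶ / (4π×10⁻⁷ × 0.6388) = 0.654 A.

I ≈ 0.654 A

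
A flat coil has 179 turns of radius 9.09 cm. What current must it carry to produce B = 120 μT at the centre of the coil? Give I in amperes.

I ≈ 0.0970 A

For an N-turn coil, B = Nμ₀I/(2R) with R = 0.0909 m, so I = 2RB/(Nμ₀) = 2 × 0.0909 × 1.20×10⁻⁴ / (179 × 4π×10⁻⁷) = 9.70×10⁻² A.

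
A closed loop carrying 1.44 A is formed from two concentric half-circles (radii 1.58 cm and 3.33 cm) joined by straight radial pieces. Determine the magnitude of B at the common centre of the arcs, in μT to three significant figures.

B ≈ 15.0 μT

The radial connectors point toward the centre, so dl × r̂ = 0 and they contribute nothing.
Each semicircle gives μ₀I/(4R): inner arc 2.86×10⁻⁵ T, outer arc 1.36×10⁻⁵ T.
The two arcs carry current in opposite angular senses, so their fields oppose: B = |2.86×10⁻⁵ − 1.36×10⁻⁵| = 1.50×10⁻⁵ T.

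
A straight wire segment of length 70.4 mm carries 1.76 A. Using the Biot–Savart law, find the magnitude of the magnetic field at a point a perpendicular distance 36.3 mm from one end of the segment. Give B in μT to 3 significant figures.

B ≈ 4.31 μT

For a finite straight segment, B = (μ₀I/4πd)(sinθ₁ + sinθ₂), where θ₁, θ₂ are the angles from the perpendicular to each end.
The perpendicular foot is at one end, so the two end-offsets along the wire are 0 and L = 0.0704 m.
sinθ₁ = 0/√(0²+0.0363²) = 0.0000; sinθ₂ = 0.0704/√(0.0704²+0.0363²) = 0.8888.
B = (4π×10⁻⁷ × 1.76) / (4π × 0.0363) × (0.0000 + 0.8888) = 4.31×10⁻⁶ T.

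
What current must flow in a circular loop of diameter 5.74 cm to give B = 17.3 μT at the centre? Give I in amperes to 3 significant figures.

I ≈ 0.790 A

At the centre of a circular loop B = μ₀I/(2R), so I = 2RB/μ₀.
With R = 0.0287 m, I = 2 × 0.0287 × 1.73×10⁻⁵ / (4π×10⁻⁷) = 0.790 A.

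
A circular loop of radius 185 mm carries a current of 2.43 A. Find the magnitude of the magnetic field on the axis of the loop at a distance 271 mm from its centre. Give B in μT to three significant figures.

B ≈ 1.48 μT

On the axis of a circular loop, B = μ₀IR² / [2(R²+z²)^(3/2)].
R² + z² = (0.185)² + (0.271)² = 0.1077 m², and (R²+z²)^(3/2) = 3.53×10⁻² m³.
B = (4π×10⁻⁷ × 2.43 × 0.03422) / (2 × 3.53×10⁻²) = 1.48×10⁻⁶ T.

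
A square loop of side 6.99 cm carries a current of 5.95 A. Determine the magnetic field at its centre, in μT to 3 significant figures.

Each side is a finite straight segment at perpendicular distance d = a/(2 tan(π/4)) = 0.03495 m from the centre, with end-angles ±π/4.
One side contributes B₁ = (μ₀I/4πd)·2 sin(π/4) = 2.41×10⁻⁵ T.
All 4 sides add in the same direction: B = 4 × 2.41×10⁻⁵ = 9.63×10⁻⁵ T.

B ≈ 96.3 μT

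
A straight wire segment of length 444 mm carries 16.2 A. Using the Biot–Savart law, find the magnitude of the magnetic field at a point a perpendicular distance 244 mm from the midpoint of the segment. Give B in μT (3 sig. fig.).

B ≈ 8.94 μT

For a finite straight segment, B = (μ₀I/4πd)(sinθ₁ + sinθ₂), where θ₁, θ₂ are the angles from the perpendicular to each end.
The perpendicular from the point meets the wire at its midpoint, so each end is L/2 = 0.222 m away along the wire.
sinθ₁ = 0.222/√(0.222²+0.244²) = 0.6730; sinθ₂ = 0.222/√(0.222²+0.244²) = 0.6730.
B = (4π×10⁻⁷ × 16.2) / (4π × 0.244) × (0.6730 + 0.6730) = 8.94×10⁻⁶ T.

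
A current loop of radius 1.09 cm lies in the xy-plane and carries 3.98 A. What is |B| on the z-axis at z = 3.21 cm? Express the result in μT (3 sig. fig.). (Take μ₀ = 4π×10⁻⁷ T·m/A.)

On the axis of a circular loop, B = μ₀IR² / [2(R²+z²)^(3/2)].
R² + z² = (0.0109)² + (0.0321)² = 0.001149 m², and (R²+z²)^(3/2) = 3.90×10⁻⁵ m³.
B = (4π×10⁻⁷ × 3.98 × 0.0001188) / (2 × 3.90×10⁻⁵) = 7.63×10⁻⁶ T.

B ≈ 7.63 μT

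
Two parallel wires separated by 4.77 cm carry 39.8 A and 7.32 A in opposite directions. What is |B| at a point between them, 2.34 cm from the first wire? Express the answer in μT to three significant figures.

B ≈ 400 μT

Each long wire gives B = μ₀I/(2πd). Distances are d₁ = 0.0234 m and d₂ = 0.0243 m.
B₁ = 3.40×10⁻⁴ T, B₂ = 6.02×10⁻⁵ T.
Between antiparallel currents both contributions point the same way, so they add. B = B₁ + B₂ = 3.40×10⁻⁴ + 6.02×10⁻⁵ = 4.00×10⁻⁴ T.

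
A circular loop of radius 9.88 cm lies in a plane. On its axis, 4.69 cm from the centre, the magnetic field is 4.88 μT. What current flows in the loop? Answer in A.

On the axis of a loop, B = μ₀IR²/[2(R²+z²)^(3/2)], so I = 2B(R²+z²)^(3/2)/(μ₀R²).
R² + z² = 0.009761 + 0.0022 = 0.01196 m²; raised to 3/2 gives 1.31×10⁻³ m³.
I = 2 × 4.88×10⁻⁶ × 1.31×10⁻³ / (1.26×10⁻⁶ × 0.009761) = 1.04 A.

I ≈ 1.04 A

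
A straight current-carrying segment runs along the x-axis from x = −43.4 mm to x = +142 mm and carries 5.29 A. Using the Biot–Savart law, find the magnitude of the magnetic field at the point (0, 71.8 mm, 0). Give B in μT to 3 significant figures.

B ≈ 10.4 μT

For a finite straight segment, B = (μ₀I/4πd)(sinθ₁ + sinθ₂), where θ₁, θ₂ are the angles from the perpendicular to each end.
The perpendicular distance is d = 0.0718 m; the end-offsets along the wire are a = 0.0434 m and b = 0.142 m.
sinθ₁ = 0.0434/√(0.0434²+0.0718²) = 0.5173; sinθ₂ = 0.142/√(0.142²+0.0718²) = 0.8924.
B = (4π×10⁻⁷ × 5.29) / (4π × 0.0718) × (0.5173 + 0.8924) = 1.04×10⁻⁵ T.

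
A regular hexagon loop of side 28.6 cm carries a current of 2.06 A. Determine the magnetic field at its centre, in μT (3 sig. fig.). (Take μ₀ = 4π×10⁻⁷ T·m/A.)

Each side is a finite straight segment at perpendicular distance d = a/(2 tan(π/6)) = 0.2477 m from the centre, with end-angles ±π/6.
One side contributes B₁ = (μ₀I/4πd)·2 sin(π/6) = 8.32×10⁻⁷ T.
All 6 sides add in the same direction: B = 6 × 8.32×10⁻⁷ = 4.99×10⁻⁶ T.

B ≈ 4.99 μT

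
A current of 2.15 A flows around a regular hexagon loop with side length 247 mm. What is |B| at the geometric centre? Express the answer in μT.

Each side is a finite straight segment at perpendicular distance d = a/(2 tan(π/6)) = 0.2139 m from the centre, with end-angles ±π/6.
One side contributes B₁ = (μ₀I/4πd)·2 sin(π/6) = 1.01×10⁻⁶ T.
All 6 sides add in the same direction: B = 6 × 1.01×10⁻⁶ = 6.03×10⁻⁶ T.

B ≈ 6.03 μT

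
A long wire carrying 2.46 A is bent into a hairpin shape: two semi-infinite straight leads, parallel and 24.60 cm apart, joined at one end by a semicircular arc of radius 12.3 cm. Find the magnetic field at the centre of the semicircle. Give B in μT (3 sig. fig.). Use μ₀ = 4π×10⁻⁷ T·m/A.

B ≈ 10.3 μT

The semicircular arc contributes B_arc = μ₀I·π/(4πR) = μ₀I/(4R) = 6.28×10⁻⁶ T.
Each semi-infinite lead is at perpendicular distance R = 0.123 m from the centre, with the perpendicular foot at its near end, so it contributes μ₀I/(4πR); both point the same way, together 4.00×10⁻⁶ T.
Arc and leads all point the same direction: B = 6.28×10⁻⁶ + 4.00×10⁻⁶ = 1.03×10⁻⁵ T.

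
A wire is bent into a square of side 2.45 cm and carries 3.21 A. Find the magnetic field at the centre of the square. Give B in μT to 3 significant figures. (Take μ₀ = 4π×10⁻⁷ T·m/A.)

Each side is a finite straight segment at perpendicular distance d = a/(2 tan(π/4)) = 0.01225 m from the centre, with end-angles ±π/4.
One side contributes B₁ = (μ₀I/4πd)·2 sin(π/4) = 3.71×10⁻⁵ T.
All 4 sides add in the same direction: B = 4 × 3.71×10⁻⁵ = 1.48×10⁻⁴ T.

B ≈ 148 μT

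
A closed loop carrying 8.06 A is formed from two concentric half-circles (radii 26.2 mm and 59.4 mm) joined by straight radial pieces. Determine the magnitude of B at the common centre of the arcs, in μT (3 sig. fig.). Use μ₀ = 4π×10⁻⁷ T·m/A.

B ≈ 54.0 μT

The radial connectors point toward the centre, so dl × r̂ = 0 and they contribute nothing.
Each semicircle gives μ₀I/(4R): inner arc 9.66×10⁻⁵ T, outer arc 4.26×10⁻⁵ T.
The two arcs carry current in opposite angular senses, so their fields oppose: B = |9.66×10⁻⁵ − 4.26×10⁻⁵| = 5.40×10⁻⁵ T.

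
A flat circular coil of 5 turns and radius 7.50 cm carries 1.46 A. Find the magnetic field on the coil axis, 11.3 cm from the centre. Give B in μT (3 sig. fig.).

For an N-turn flat coil, B = Nμ₀IR²/[2(R²+z²)^(3/2)] with R = 0.075 m, z = 0.113 m.
B = 5 × 2.07×10⁻⁶ T = 1.03×10⁻⁵ T.

B ≈ 10.3 μT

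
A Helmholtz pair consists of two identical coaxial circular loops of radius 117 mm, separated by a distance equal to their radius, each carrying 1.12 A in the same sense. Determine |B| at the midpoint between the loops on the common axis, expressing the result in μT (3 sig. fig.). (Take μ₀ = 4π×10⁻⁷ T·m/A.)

Each loop contributes B = μ₀IR²/[2(R²+z²)^(3/2)] on the axis, with z measured from that loop.
Loop 1 (z = 0.0585 m): B₁ = 4.30×10⁻⁶ T. Loop 2 (z = 0.0585 m): B₂ = 4.30×10⁻⁶ T.
The fields add: B = B₁ + B₂ = 8.61×10⁻⁶ T.

B ≈ 8.61 μT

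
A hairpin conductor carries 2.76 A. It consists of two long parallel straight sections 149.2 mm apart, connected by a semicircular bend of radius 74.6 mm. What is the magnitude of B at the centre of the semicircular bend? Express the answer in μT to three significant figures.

B ≈ 19.0 μT

The semicircular arc contributes B_arc = μ₀I·π/(4πR) = μ₀I/(4R) = 1.16×10⁻⁵ T.
Each semi-infinite lead is at perpendicular distance R = 0.0746 m from the centre, with the perpendicular foot at its near end, so it contributes μ₀I/(4πR); both point the same way, together 7.40×10⁻⁶ T.
Arc and leads all point the same direction: B = 1.16×10⁻⁵ + 7.40×10⁻⁶ = 1.90×10⁻⁵ T.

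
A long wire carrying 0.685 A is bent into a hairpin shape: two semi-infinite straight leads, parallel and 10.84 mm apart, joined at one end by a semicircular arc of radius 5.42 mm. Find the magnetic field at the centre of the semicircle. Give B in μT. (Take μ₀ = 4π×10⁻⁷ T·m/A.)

B ≈ 65.0 μT

The semicircular arc contributes B_arc = μ₀I·π/(4πR) = μ₀I/(4R) = 3.97×10⁻⁵ T.
Each semi-infinite lead is at perpendicular distance R = 0.00542 m from the centre, with the perpendicular foot at its near end, so it contributes μ₀I/(4πR); both point the same way, together 2.53×10⁻⁵ T.
Arc and leads all point the same direction: B = 3.97×10⁻⁵ + 2.53×10⁻⁵ = 6.50×10⁻⁵ T.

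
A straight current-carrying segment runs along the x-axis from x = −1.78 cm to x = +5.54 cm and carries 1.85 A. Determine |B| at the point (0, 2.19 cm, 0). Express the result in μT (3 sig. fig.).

B ≈ 13.2 μT

For a finite straight segment, B = (μ₀I/4πd)(sinθ₁ + sinθ₂), where θ₁, θ₂ are the angles from the perpendicular to each end.
The perpendicular distance is d = 0.0219 m; the end-offsets along the wire are a = 0.0178 m and b = 0.0554 m.
sinθ₁ = 0.0178/√(0.0178²+0.0219²) = 0.6307; sinθ₂ = 0.0554/√(0.0554²+0.0219²) = 0.9300.
B = (4π×10⁻⁷ × 1.85) / (4π × 0.0219) × (0.6307 + 0.9300) = 1.32×10⁻⁵ T.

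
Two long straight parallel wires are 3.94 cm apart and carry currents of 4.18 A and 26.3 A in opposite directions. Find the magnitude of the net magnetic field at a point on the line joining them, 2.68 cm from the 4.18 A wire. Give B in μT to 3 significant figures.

Each long wire gives B = μ₀I/(2πd). Distances are d₁ = 0.0268 m and d₂ = 0.0126 m.
B₁ = 3.12×10⁻⁵ T, B₂ = 4.17×10⁻⁴ T.
Between antiparallel currents both contributions point the same way, so they add. B = B₁ + B₂ = 3.12×10⁻⁵ + 4.17×10⁻⁴ = 4.49×10⁻⁴ T.

B ≈ 449 μT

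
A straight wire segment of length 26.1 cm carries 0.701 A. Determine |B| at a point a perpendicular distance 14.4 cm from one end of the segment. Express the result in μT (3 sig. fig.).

B ≈ 0.426 μT

For a finite straight segment, B = (μ₀I/4πd)(sinθ₁ + sinθ₂), where θ₁, θ₂ are the angles from the perpendicular to each end.
The perpendicular foot is at one end, so the two end-offsets along the wire are 0 and L = 0.261 m.
sinθ₁ = 0/√(0²+0.144²) = 0.0000; sinθ₂ = 0.261/√(0.261²+0.144²) = 0.8756.
B = (4π×10⁻⁷ × 0.701) / (4π × 0.144) × (0.0000 + 0.8756) = 4.26×10⁻⁷ T.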